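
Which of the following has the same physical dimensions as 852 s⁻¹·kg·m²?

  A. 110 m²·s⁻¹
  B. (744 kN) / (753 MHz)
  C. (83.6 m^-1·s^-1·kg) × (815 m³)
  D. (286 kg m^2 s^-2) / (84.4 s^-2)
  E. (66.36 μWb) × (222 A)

C.

Reference: kg·m²·s⁻¹.
Each option:
  A. m²·s⁻¹
  B. [kg·m·s⁻²] / [s⁻¹] = kg·m·s⁻¹
  C. [kg·m⁻¹·s⁻¹] · [m³] = kg·m²·s⁻¹  ← same
  D. [kg·m²·s⁻²] / [s⁻²] = kg·m²
  E. [kg·m²·s⁻²·A⁻¹] · [A] = kg·m²·s⁻²
Only C. matches kg·m²·s⁻¹.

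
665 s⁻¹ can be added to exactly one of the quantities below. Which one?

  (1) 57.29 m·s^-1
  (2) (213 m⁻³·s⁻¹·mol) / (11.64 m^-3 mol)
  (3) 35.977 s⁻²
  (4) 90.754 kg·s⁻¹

(2)

Reference: s⁻¹.
Each option:
  (1) m·s⁻¹
  (2) [m⁻³·s⁻¹·mol] / [m⁻³·mol] = s⁻¹  ← same
  (3) s⁻²
  (4) kg·s⁻¹
Only (2) matches s⁻¹.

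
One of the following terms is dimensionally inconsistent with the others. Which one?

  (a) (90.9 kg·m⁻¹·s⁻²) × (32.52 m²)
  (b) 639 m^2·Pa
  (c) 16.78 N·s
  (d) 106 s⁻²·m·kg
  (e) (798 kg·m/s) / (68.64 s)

Work out the base dimensions of each:
  (a) [kg·m⁻¹·s⁻²] · [m²] = kg·m·s⁻²
  (b) Pa·m² = N·m⁻²·m² = kg·m·s⁻²
  (c) N·s = kg·m·s⁻²·s = kg·m·s⁻¹
  (d) kg·m·s⁻²
  (e) [kg·m·s⁻¹] / [s] = kg·m·s⁻²
All reduce to kg·m·s⁻² except (c), which is kg·m·s⁻¹.

(c)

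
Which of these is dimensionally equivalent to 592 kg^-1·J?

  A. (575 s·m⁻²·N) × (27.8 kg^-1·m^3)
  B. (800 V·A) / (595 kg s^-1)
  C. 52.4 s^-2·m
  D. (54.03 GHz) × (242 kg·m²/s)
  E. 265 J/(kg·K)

B.

Reference: J·kg⁻¹ = N·m·kg⁻¹ = m²·s⁻².
Each option:
  A. [kg·m⁻¹·s⁻¹] · [kg⁻¹·m³] = m²·s⁻¹
  B. [kg·m²·s⁻³] / [kg·s⁻¹] = m²·s⁻²  ← same
  C. m·s⁻²
  D. [s⁻¹] · [kg·m²·s⁻¹] = kg·m²·s⁻²
  E. J·kg⁻¹·K⁻¹ = N·m·kg⁻¹·K⁻¹ = m²·s⁻²·K⁻¹
Only B. matches m²·s⁻².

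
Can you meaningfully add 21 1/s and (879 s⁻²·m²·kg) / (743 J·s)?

Yes

Expand each in SI base units:
  21 1/s:  s⁻¹
  (879 s⁻²·m²·kg) / (743 J·s):  [kg·m²·s⁻²] / [kg·m²·s⁻¹] = s⁻¹
Both are s⁻¹, so they have the same dimensions and can be added.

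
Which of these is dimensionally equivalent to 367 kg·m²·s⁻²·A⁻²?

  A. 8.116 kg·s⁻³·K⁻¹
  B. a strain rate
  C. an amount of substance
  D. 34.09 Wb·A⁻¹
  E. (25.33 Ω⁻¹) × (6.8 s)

D.

Reference: kg·m²·s⁻²·A⁻².
Each option:
  A. kg·s⁻³·K⁻¹
  B. [strain rate] = s⁻¹
  C. [amount of substance] = mol
  D. Wb·A⁻¹ = V·s·A⁻¹ = kg·m²·s⁻²·A⁻²  ← same
  E. [kg⁻¹·m⁻²·s³·A²] · [s] = kg⁻¹·m⁻²·s⁴·A²
Only D. matches kg·m²·s⁻²·A⁻².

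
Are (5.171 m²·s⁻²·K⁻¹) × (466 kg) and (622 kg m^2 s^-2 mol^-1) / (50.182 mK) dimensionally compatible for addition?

No

Work out the base dimensions of each:
  (5.171 m²·s⁻²·K⁻¹) × (466 kg):  [m²·s⁻²·K⁻¹] · [kg] = kg·m²·s⁻²·K⁻¹
  (622 kg m^2 s^-2 mol^-1) / (50.182 mK):  [kg·m²·s⁻²·mol⁻¹] / [K] = kg·m²·s⁻²·K⁻¹·mol⁻¹
kg·m²·s⁻²·K⁻¹ ≠ kg·m²·s⁻²·K⁻¹·mol⁻¹, so they cannot be added.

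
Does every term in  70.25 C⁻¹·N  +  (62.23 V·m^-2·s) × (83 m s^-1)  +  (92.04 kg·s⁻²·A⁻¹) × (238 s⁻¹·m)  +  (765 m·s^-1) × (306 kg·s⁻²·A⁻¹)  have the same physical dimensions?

Yes

Expand each in SI base units:
  70.25 C⁻¹·N:  N·C⁻¹ = kg·m·s⁻²·(s·A)⁻¹ = kg·m·s⁻³·A⁻¹
  (62.23 V·m^-2·s) × (83 m s^-1):  [kg·s⁻²·A⁻¹] · [m·s⁻¹] = kg·m·s⁻³·A⁻¹
  (92.04 kg·s⁻²·A⁻¹) × (238 s⁻¹·m):  [kg·s⁻²·A⁻¹] · [m·s⁻¹] = kg·m·s⁻³·A⁻¹
  (765 m·s^-1) × (306 kg·s⁻²·A⁻¹):  [m·s⁻¹] · [kg·s⁻²·A⁻¹] = kg·m·s⁻³·A⁻¹
Every term reduces to kg·m·s⁻³·A⁻¹.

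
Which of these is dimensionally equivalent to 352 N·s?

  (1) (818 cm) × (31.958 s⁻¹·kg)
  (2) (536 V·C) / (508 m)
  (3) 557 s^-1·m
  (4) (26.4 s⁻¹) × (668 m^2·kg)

(1)

Reference: N·s = kg·m·s⁻²·s = kg·m·s⁻¹.
Each option:
  (1) [m] · [kg·s⁻¹] = kg·m·s⁻¹  ← same
  (2) [kg·m²·s⁻²] / [m] = kg·m·s⁻²
  (3) m·s⁻¹
  (4) [s⁻¹] · [kg·m²] = kg·m²·s⁻¹
Only (1) matches kg·m·s⁻¹.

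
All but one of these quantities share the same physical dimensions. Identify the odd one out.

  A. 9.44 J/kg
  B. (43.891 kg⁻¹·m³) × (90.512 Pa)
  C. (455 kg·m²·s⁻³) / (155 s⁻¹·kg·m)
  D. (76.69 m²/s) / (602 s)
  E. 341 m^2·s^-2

C.

In SI base units:
  A. J·kg⁻¹ = N·m·kg⁻¹ = m²·s⁻²
  B. [kg⁻¹·m³] · [kg·m⁻¹·s⁻²] = m²·s⁻²
  C. [kg·m²·s⁻³] / [kg·m·s⁻¹] = m·s⁻²
  D. [m²·s⁻¹] / [s] = m²·s⁻²
  E. m²·s⁻²
All reduce to m²·s⁻² except C., which is m·s⁻².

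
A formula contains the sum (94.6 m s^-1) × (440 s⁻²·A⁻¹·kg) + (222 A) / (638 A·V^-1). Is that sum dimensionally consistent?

No

Expand each in SI base units:
  (94.6 m s^-1) × (440 s⁻²·A⁻¹·kg):  [m·s⁻¹] · [kg·s⁻²·A⁻¹] = kg·m·s⁻³·A⁻¹
  (222 A) / (638 A·V^-1):  [A] / [kg⁻¹·m⁻²·s³·A²] = kg·m²·s⁻³·A⁻¹
kg·m·s⁻³·A⁻¹ ≠ kg·m²·s⁻³·A⁻¹, so they cannot be added.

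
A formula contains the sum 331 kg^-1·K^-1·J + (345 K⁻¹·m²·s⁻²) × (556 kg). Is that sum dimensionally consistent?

In SI base units:
  331 kg^-1·K^-1·J:  J·kg⁻¹·K⁻¹ = N·m·kg⁻¹·K⁻¹ = m²·s⁻²·K⁻¹
  (345 K⁻¹·m²·s⁻²) × (556 kg):  [m²·s⁻²·K⁻¹] · [kg] = kg·m²·s⁻²·K⁻¹
m²·s⁻²·K⁻¹ ≠ kg·m²·s⁻²·K⁻¹, so they cannot be added.

No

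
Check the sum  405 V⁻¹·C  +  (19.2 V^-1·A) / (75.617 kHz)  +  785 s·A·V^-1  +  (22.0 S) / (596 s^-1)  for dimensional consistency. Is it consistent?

Expand each in SI base units:
  405 V⁻¹·C:  C·V⁻¹ = s·A·(J·C⁻¹)⁻¹ = kg⁻¹·m⁻²·s⁴·A²
  (19.2 V^-1·A) / (75.617 kHz):  [kg⁻¹·m⁻²·s³·A²] / [s⁻¹] = kg⁻¹·m⁻²·s⁴·A²
  785 s·A·V^-1:  A·s·V⁻¹ = A·s·(J·C⁻¹)⁻¹ = kg⁻¹·m⁻²·s⁴·A²
  (22.0 S) / (596 s^-1):  [kg⁻¹·m⁻²·s³·A²] / [s⁻¹] = kg⁻¹·m⁻²·s⁴·A²
Every term reduces to kg⁻¹·m⁻²·s⁴·A².

Yes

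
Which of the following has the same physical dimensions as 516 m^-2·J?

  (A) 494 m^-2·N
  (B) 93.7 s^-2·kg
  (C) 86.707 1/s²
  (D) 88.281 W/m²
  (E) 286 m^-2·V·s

Reference: J·m⁻² = N·m·m⁻² = kg·s⁻².
Each option:
  (A) N·m⁻² = kg·m·s⁻²·m⁻² = kg·m⁻¹·s⁻²
  (B) kg·s⁻²  ← same
  (C) s⁻²
  (D) W·m⁻² = J·s⁻¹·m⁻² = kg·s⁻³
  (E) V·s·m⁻² = J·C⁻¹·s·m⁻² = kg·s⁻²·A⁻¹
Only (B) matches kg·s⁻².

(B)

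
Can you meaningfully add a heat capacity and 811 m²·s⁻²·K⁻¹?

No

In SI base units:
  a heat capacity:  [heat capacity] = kg·m²·s⁻²·K⁻¹
  811 m²·s⁻²·K⁻¹:  m²·s⁻²·K⁻¹
kg·m²·s⁻²·K⁻¹ ≠ m²·s⁻²·K⁻¹, so they cannot be added.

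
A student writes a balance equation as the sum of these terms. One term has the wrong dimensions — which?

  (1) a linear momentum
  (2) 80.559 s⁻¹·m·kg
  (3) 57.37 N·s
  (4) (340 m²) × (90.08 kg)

(4)

Dimensions:
  (1) [linear momentum] = kg·m·s⁻¹
  (2) kg·m·s⁻¹
  (3) N·s = kg·m·s⁻²·s = kg·m·s⁻¹
  (4) [m²] · [kg] = kg·m²
All reduce to kg·m·s⁻¹ except (4), which is kg·m².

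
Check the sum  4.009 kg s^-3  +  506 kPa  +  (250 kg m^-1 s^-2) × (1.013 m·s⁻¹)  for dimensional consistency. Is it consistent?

No

Dimensions:
  4.009 kg s^-3:  kg·s⁻³
  506 kPa:  Pa = N·m⁻² = kg·m⁻¹·s⁻²
  (250 kg m^-1 s^-2) × (1.013 m·s⁻¹):  [kg·m⁻¹·s⁻²] · [m·s⁻¹] = kg·s⁻³
The terms do not share a single dimension (kg·m⁻¹·s⁻² vs kg·s⁻³).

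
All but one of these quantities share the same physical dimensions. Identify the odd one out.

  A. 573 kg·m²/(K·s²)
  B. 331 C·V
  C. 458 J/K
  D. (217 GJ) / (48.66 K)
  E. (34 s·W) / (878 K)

B.

Reduce each to base SI dimensions:
  A. kg·m²·s⁻²·K⁻¹
  B. C·V = s·A·J·C⁻¹ = kg·m²·s⁻²
  C. J·K⁻¹ = N·m·K⁻¹ = kg·m²·s⁻²·K⁻¹
  D. [kg·m²·s⁻²] / [K] = kg·m²·s⁻²·K⁻¹
  E. [kg·m²·s⁻²] / [K] = kg·m²·s⁻²·K⁻¹
All reduce to kg·m²·s⁻²·K⁻¹ except B., which is kg·m²·s⁻².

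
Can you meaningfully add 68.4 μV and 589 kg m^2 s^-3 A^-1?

Yes

Reduce each to base SI dimensions:
  68.4 μV:  V = J·C⁻¹ = kg·m²·s⁻³·A⁻¹
  589 kg m^2 s^-3 A^-1:  kg·m²·s⁻³·A⁻¹
Both are kg·m²·s⁻³·A⁻¹, so they have the same dimensions and can be added.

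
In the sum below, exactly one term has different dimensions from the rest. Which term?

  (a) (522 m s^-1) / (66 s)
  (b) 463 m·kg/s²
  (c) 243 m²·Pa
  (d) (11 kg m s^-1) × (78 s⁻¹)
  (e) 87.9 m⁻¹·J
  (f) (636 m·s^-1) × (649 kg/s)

(a)

Expand each in SI base units:
  (a) [m·s⁻¹] / [s] = m·s⁻²
  (b) kg·m·s⁻²
  (c) Pa·m² = N·m⁻²·m² = kg·m·s⁻²
  (d) [kg·m·s⁻¹] · [s⁻¹] = kg·m·s⁻²
  (e) J·m⁻¹ = N·m·m⁻¹ = kg·m·s⁻²
  (f) [m·s⁻¹] · [kg·s⁻¹] = kg·m·s⁻²
All reduce to kg·m·s⁻² except (a), which is m·s⁻².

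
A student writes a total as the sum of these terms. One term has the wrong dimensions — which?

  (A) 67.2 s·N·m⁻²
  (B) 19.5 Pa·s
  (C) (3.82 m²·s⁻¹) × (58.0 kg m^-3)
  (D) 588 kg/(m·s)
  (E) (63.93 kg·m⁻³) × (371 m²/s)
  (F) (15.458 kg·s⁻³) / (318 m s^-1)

(F)

In SI base units:
  (A) N·s·m⁻² = kg·m·s⁻²·s·m⁻² = kg·m⁻¹·s⁻¹
  (B) Pa·s = N·m⁻²·s = kg·m⁻¹·s⁻¹
  (C) [m²·s⁻¹] · [kg·m⁻³] = kg·m⁻¹·s⁻¹
  (D) kg·m⁻¹·s⁻¹
  (E) [kg·m⁻³] · [m²·s⁻¹] = kg·m⁻¹·s⁻¹
  (F) [kg·s⁻³] / [m·s⁻¹] = kg·m⁻¹·s⁻²
All reduce to kg·m⁻¹·s⁻¹ except (F), which is kg·m⁻¹·s⁻².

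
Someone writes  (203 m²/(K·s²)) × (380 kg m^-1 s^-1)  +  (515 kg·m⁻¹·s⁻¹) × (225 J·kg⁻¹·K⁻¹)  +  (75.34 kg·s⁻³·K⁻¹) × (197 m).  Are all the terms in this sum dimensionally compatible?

Dimensions:
  (203 m²/(K·s²)) × (380 kg m^-1 s^-1):  [m²·s⁻²·K⁻¹] · [kg·m⁻¹·s⁻¹] = kg·m·s⁻³·K⁻¹
  (515 kg·m⁻¹·s⁻¹) × (225 J·kg⁻¹·K⁻¹):  [kg·m⁻¹·s⁻¹] · [m²·s⁻²·K⁻¹] = kg·m·s⁻³·K⁻¹
  (75.34 kg·s⁻³·K⁻¹) × (197 m):  [kg·s⁻³·K⁻¹] · [m] = kg·m·s⁻³·K⁻¹
Every term reduces to kg·m·s⁻³·K⁻¹.

Yes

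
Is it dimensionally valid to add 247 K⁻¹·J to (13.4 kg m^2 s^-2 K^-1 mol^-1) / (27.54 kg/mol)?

No

Reduce each to base SI dimensions:
  247 K⁻¹·J:  J·K⁻¹ = N·m·K⁻¹ = kg·m²·s⁻²·K⁻¹
  (13.4 kg m^2 s^-2 K^-1 mol^-1) / (27.54 kg/mol):  [kg·m²·s⁻²·K⁻¹·mol⁻¹] / [kg·mol⁻¹] = m²·s⁻²·K⁻¹
kg·m²·s⁻²·K⁻¹ ≠ m²·s⁻²·K⁻¹, so they cannot be added.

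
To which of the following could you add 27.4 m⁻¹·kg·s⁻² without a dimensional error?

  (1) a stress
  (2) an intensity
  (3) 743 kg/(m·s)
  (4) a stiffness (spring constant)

Reference: kg·m⁻¹·s⁻².
Each option:
  (1) [stress] = kg·m⁻¹·s⁻²  ← same
  (2) [intensity] = kg·s⁻³
  (3) kg·m⁻¹·s⁻¹
  (4) [stiffness (spring constant)] = kg·s⁻²
Only (1) matches kg·m⁻¹·s⁻².

(1)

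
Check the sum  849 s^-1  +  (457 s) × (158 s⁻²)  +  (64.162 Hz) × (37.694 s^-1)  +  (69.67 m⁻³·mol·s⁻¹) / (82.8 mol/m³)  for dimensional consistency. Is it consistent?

Reduce each to base SI dimensions:
  849 s^-1:  s⁻¹
  (457 s) × (158 s⁻²):  [s] · [s⁻²] = s⁻¹
  (64.162 Hz) × (37.694 s^-1):  [s⁻¹] · [s⁻¹] = s⁻²
  (69.67 m⁻³·mol·s⁻¹) / (82.8 mol/m³):  [m⁻³·s⁻¹·mol] / [m⁻³·mol] = s⁻¹
The terms do not share a single dimension (s⁻² vs s⁻¹).

No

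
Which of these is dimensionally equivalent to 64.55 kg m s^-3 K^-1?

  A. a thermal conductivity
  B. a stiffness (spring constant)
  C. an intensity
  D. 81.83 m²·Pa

Reference: kg·m·s⁻³·K⁻¹.
Each option:
  A. [thermal conductivity] = kg·m·s⁻³·K⁻¹  ← same
  B. [stiffness (spring constant)] = kg·s⁻²
  C. [intensity] = kg·s⁻³
  D. Pa·m² = N·m⁻²·m² = kg·m·s⁻²
Only A. matches kg·m·s⁻³·K⁻¹.

A.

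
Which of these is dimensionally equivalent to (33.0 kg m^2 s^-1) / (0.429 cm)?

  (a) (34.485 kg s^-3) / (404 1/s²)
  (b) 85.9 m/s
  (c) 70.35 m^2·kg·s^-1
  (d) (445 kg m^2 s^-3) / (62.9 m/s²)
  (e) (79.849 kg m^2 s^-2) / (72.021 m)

Reference: [kg·m²·s⁻¹] / [m] = kg·m·s⁻¹.
Each option:
  (a) [kg·s⁻³] / [s⁻²] = kg·s⁻¹
  (b) m·s⁻¹
  (c) kg·m²·s⁻¹
  (d) [kg·m²·s⁻³] / [m·s⁻²] = kg·m·s⁻¹  ← same
  (e) [kg·m²·s⁻²] / [m] = kg·m·s⁻²
Only (d) matches kg·m·s⁻¹.

(d)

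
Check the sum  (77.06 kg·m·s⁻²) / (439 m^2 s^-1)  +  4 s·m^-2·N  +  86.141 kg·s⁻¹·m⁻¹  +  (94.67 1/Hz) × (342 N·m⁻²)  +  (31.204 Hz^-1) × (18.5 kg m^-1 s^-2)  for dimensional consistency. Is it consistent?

Yes

Expand each in SI base units:
  (77.06 kg·m·s⁻²) / (439 m^2 s^-1):  [kg·m·s⁻²] / [m²·s⁻¹] = kg·m⁻¹·s⁻¹
  4 s·m^-2·N:  N·s·m⁻² = kg·m·s⁻²·s·m⁻² = kg·m⁻¹·s⁻¹
  86.141 kg·s⁻¹·m⁻¹:  kg·m⁻¹·s⁻¹
  (94.67 1/Hz) × (342 N·m⁻²):  [s] · [kg·m⁻¹·s⁻²] = kg·m⁻¹·s⁻¹
  (31.204 Hz^-1) × (18.5 kg m^-1 s^-2):  [s] · [kg·m⁻¹·s⁻²] = kg·m⁻¹·s⁻¹
Every term reduces to kg·m⁻¹·s⁻¹.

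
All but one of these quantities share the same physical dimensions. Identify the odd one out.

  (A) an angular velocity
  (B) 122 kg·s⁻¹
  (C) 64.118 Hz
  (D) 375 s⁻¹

In SI base units:
  (A) [angular velocity] = s⁻¹
  (B) kg·s⁻¹
  (C) Hz = s⁻¹
  (D) s⁻¹
All reduce to s⁻¹ except (B), which is kg·s⁻¹.

(B)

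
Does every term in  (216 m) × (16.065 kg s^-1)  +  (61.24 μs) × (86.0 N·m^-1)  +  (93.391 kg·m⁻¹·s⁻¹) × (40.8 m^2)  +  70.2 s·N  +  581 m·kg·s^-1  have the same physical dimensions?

Expand each in SI base units:
  (216 m) × (16.065 kg s^-1):  [m] · [kg·s⁻¹] = kg·m·s⁻¹
  (61.24 μs) × (86.0 N·m^-1):  [s] · [kg·s⁻²] = kg·s⁻¹
  (93.391 kg·m⁻¹·s⁻¹) × (40.8 m^2):  [kg·m⁻¹·s⁻¹] · [m²] = kg·m·s⁻¹
  70.2 s·N:  N·s = kg·m·s⁻²·s = kg·m·s⁻¹
  581 m·kg·s^-1:  kg·m·s⁻¹
The terms do not share a single dimension (kg·m·s⁻¹ vs kg·s⁻¹).

No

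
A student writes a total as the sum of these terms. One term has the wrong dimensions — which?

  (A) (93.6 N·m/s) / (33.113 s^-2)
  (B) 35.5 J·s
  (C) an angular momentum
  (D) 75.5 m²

(D)

Reduce each to base SI dimensions:
  (A) [kg·m²·s⁻³] / [s⁻²] = kg·m²·s⁻¹
  (B) J·s = N·m·s = kg·m²·s⁻¹
  (C) [angular momentum] = kg·m²·s⁻¹
  (D) m²
All reduce to kg·m²·s⁻¹ except (D), which is m².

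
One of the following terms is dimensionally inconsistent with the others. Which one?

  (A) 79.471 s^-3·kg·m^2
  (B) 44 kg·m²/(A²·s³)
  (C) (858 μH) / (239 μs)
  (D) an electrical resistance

(A)

Work out the base dimensions of each:
  (A) kg·m²·s⁻³
  (B) kg·m²·s⁻³·A⁻²
  (C) [kg·m²·s⁻²·A⁻²] / [s] = kg·m²·s⁻³·A⁻²
  (D) [electrical resistance] = kg·m²·s⁻³·A⁻²
All reduce to kg·m²·s⁻³·A⁻² except (A), which is kg·m²·s⁻³.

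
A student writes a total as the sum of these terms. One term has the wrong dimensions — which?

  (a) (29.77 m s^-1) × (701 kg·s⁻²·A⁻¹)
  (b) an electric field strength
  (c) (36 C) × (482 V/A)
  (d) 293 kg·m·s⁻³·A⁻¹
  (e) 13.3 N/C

In SI base units:
  (a) [m·s⁻¹] · [kg·s⁻²·A⁻¹] = kg·m·s⁻³·A⁻¹
  (b) [electric field strength] = kg·m·s⁻³·A⁻¹
  (c) [s·A] · [kg·m²·s⁻³·A⁻²] = kg·m²·s⁻²·A⁻¹
  (d) kg·m·s⁻³·A⁻¹
  (e) N·C⁻¹ = kg·m·s⁻²·(s·A)⁻¹ = kg·m·s⁻³·A⁻¹
All reduce to kg·m·s⁻³·A⁻¹ except (c), which is kg·m²·s⁻²·A⁻¹.

(c)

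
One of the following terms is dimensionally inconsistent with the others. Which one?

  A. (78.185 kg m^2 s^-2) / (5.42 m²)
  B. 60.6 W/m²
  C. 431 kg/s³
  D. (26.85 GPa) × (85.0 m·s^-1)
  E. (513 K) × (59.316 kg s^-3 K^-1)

A.

In SI base units:
  A. [kg·m²·s⁻²] / [m²] = kg·s⁻²
  B. W·m⁻² = J·s⁻¹·m⁻² = kg·s⁻³
  C. kg·s⁻³
  D. [kg·m⁻¹·s⁻²] · [m·s⁻¹] = kg·s⁻³
  E. [K] · [kg·s⁻³·K⁻¹] = kg·s⁻³
All reduce to kg·s⁻³ except A., which is kg·s⁻².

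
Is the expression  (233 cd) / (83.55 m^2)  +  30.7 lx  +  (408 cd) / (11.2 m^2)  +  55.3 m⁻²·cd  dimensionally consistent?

Dimensions:
  (233 cd) / (83.55 m^2):  [cd] / [m²] = m⁻²·cd
  30.7 lx:  lx = lm·m⁻² = m⁻²·cd
  (408 cd) / (11.2 m^2):  [cd] / [m²] = m⁻²·cd
  55.3 m⁻²·cd:  cd·m⁻² = m⁻²·cd
Every term reduces to m⁻²·cd.

Yes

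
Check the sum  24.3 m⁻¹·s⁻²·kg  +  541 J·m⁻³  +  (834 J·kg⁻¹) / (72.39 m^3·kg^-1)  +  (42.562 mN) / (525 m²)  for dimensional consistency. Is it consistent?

Dimensions:
  24.3 m⁻¹·s⁻²·kg:  kg·m⁻¹·s⁻²
  541 J·m⁻³:  J·m⁻³ = N·m·m⁻³ = kg·m⁻¹·s⁻²
  (834 J·kg⁻¹) / (72.39 m^3·kg^-1):  [m²·s⁻²] / [kg⁻¹·m³] = kg·m⁻¹·s⁻²
  (42.562 mN) / (525 m²):  [kg·m·s⁻²] / [m²] = kg·m⁻¹·s⁻²
Every term reduces to kg·m⁻¹·s⁻².

Yes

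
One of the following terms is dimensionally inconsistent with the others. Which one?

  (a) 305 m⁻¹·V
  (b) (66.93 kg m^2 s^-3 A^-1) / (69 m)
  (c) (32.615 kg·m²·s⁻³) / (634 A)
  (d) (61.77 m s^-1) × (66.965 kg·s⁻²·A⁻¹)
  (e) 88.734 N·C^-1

(c)

Expand each in SI base units:
  (a) V·m⁻¹ = J·C⁻¹·m⁻¹ = kg·m·s⁻³·A⁻¹
  (b) [kg·m²·s⁻³·A⁻¹] / [m] = kg·m·s⁻³·A⁻¹
  (c) [kg·m²·s⁻³] / [A] = kg·m²·s⁻³·A⁻¹
  (d) [m·s⁻¹] · [kg·s⁻²·A⁻¹] = kg·m·s⁻³·A⁻¹
  (e) N·C⁻¹ = kg·m·s⁻²·(s·A)⁻¹ = kg·m·s⁻³·A⁻¹
All reduce to kg·m·s⁻³·A⁻¹ except (c), which is kg·m²·s⁻³·A⁻¹.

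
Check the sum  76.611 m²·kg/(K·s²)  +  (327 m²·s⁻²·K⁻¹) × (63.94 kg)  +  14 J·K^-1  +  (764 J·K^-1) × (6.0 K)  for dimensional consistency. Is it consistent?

Work out the base dimensions of each:
  76.611 m²·kg/(K·s²):  kg·m²·s⁻²·K⁻¹
  (327 m²·s⁻²·K⁻¹) × (63.94 kg):  [m²·s⁻²·K⁻¹] · [kg] = kg·m²·s⁻²·K⁻¹
  14 J·K^-1:  J·K⁻¹ = N·m·K⁻¹ = kg·m²·s⁻²·K⁻¹
  (764 J·K^-1) × (6.0 K):  [kg·m²·s⁻²·K⁻¹] · [K] = kg·m²·s⁻²
The terms do not share a single dimension (kg·m²·s⁻² vs kg·m²·s⁻²·K⁻¹).

No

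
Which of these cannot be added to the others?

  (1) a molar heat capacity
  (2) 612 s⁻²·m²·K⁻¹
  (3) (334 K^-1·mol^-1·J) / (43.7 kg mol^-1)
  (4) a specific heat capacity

(1)

Dimensions:
  (1) [molar heat capacity] = kg·m²·s⁻²·K⁻¹·mol⁻¹
  (2) m²·s⁻²·K⁻¹
  (3) [kg·m²·s⁻²·K⁻¹·mol⁻¹] / [kg·mol⁻¹] = m²·s⁻²·K⁻¹
  (4) [specific heat capacity] = m²·s⁻²·K⁻¹
All reduce to m²·s⁻²·K⁻¹ except (1), which is kg·m²·s⁻²·K⁻¹·mol⁻¹.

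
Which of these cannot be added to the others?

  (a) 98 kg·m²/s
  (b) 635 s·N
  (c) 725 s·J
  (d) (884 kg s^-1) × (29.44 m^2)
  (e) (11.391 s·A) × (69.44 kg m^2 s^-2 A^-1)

Reduce each to base SI dimensions:
  (a) kg·m²·s⁻¹
  (b) N·s = kg·m·s⁻²·s = kg·m·s⁻¹
  (c) J·s = N·m·s = kg·m²·s⁻¹
  (d) [kg·s⁻¹] · [m²] = kg·m²·s⁻¹
  (e) [s·A] · [kg·m²·s⁻²·A⁻¹] = kg·m²·s⁻¹
All reduce to kg·m²·s⁻¹ except (b), which is kg·m·s⁻¹.

(b)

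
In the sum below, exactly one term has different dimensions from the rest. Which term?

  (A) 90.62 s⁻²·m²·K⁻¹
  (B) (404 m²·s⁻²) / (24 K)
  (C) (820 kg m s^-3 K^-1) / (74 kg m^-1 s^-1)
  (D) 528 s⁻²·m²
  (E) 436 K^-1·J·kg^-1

Reduce each to base SI dimensions:
  (A) m²·s⁻²·K⁻¹
  (B) [m²·s⁻²] / [K] = m²·s⁻²·K⁻¹
  (C) [kg·m·s⁻³·K⁻¹] / [kg·m⁻¹·s⁻¹] = m²·s⁻²·K⁻¹
  (D) m²·s⁻²
  (E) J·kg⁻¹·K⁻¹ = N·m·kg⁻¹·K⁻¹ = m²·s⁻²·K⁻¹
All reduce to m²·s⁻²·K⁻¹ except (D), which is m²·s⁻².

(D)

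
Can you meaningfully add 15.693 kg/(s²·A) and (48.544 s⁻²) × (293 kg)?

No

Dimensions:
  15.693 kg/(s²·A):  kg·s⁻²·A⁻¹
  (48.544 s⁻²) × (293 kg):  [s⁻²] · [kg] = kg·s⁻²
kg·s⁻²·A⁻¹ ≠ kg·s⁻², so they cannot be added.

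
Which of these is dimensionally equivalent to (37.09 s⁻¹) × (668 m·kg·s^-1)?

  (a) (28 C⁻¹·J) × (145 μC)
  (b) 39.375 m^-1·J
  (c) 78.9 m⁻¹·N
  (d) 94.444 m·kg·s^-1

(b)

Reference: [s⁻¹] · [kg·m·s⁻¹] = kg·m·s⁻².
Each option:
  (a) [kg·m²·s⁻³·A⁻¹] · [s·A] = kg·m²·s⁻²
  (b) J·m⁻¹ = N·m·m⁻¹ = kg·m·s⁻²  ← same
  (c) N·m⁻¹ = kg·m·s⁻²·m⁻¹ = kg·s⁻²
  (d) kg·m·s⁻¹
Only (b) matches kg·m·s⁻².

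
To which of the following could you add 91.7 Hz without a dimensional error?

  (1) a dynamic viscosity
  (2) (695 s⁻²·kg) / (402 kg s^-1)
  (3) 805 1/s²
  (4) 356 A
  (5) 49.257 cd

Reference: Hz = s⁻¹.
Each option:
  (1) [dynamic viscosity] = kg·m⁻¹·s⁻¹
  (2) [kg·s⁻²] / [kg·s⁻¹] = s⁻¹  ← same
  (3) s⁻²
  (4) A
  (5) cd
Only (2) matches s⁻¹.

(2)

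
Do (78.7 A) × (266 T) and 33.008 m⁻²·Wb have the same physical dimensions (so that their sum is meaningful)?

No

In SI base units:
  (78.7 A) × (266 T):  [A] · [kg·s⁻²·A⁻¹] = kg·s⁻²
  33.008 m⁻²·Wb:  Wb·m⁻² = V·s·m⁻² = kg·s⁻²·A⁻¹
kg·s⁻² ≠ kg·s⁻²·A⁻¹, so they cannot be added.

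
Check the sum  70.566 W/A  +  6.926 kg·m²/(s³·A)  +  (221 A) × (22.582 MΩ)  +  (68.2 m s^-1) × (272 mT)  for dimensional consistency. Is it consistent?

No

Dimensions:
  70.566 W/A:  W·A⁻¹ = J·s⁻¹·A⁻¹ = kg·m²·s⁻³·A⁻¹
  6.926 kg·m²/(s³·A):  kg·m²·s⁻³·A⁻¹
  (221 A) × (22.582 MΩ):  [A] · [kg·m²·s⁻³·A⁻²] = kg·m²·s⁻³·A⁻¹
  (68.2 m s^-1) × (272 mT):  [m·s⁻¹] · [kg·s⁻²·A⁻¹] = kg·m·s⁻³·A⁻¹
The terms do not share a single dimension (kg·m²·s⁻³·A⁻¹ vs kg·m·s⁻³·A⁻¹).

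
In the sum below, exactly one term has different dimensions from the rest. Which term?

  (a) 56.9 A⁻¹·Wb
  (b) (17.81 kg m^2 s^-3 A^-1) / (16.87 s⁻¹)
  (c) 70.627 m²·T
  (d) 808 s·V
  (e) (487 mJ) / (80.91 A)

In SI base units:
  (a) Wb·A⁻¹ = V·s·A⁻¹ = kg·m²·s⁻²·A⁻²
  (b) [kg·m²·s⁻³·A⁻¹] / [s⁻¹] = kg·m²·s⁻²·A⁻¹
  (c) T·m² = Wb·m⁻²·m² = kg·m²·s⁻²·A⁻¹
  (d) V·s = J·C⁻¹·s = kg·m²·s⁻²·A⁻¹
  (e) [kg·m²·s⁻²] / [A] = kg·m²·s⁻²·A⁻¹
All reduce to kg·m²·s⁻²·A⁻¹ except (a), which is kg·m²·s⁻²·A⁻².

(a)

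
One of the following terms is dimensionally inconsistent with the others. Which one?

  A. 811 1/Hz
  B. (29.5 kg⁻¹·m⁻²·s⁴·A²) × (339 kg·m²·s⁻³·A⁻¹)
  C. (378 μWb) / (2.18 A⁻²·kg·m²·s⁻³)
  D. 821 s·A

A.

In SI base units:
  A. Hz⁻¹ = (s⁻¹)⁻¹ = s
  B. [kg⁻¹·m⁻²·s⁴·A²] · [kg·m²·s⁻³·A⁻¹] = s·A
  C. [kg·m²·s⁻²·A⁻¹] / [kg·m²·s⁻³·A⁻²] = s·A
  D. A·s = s·A
All reduce to s·A except A., which is s.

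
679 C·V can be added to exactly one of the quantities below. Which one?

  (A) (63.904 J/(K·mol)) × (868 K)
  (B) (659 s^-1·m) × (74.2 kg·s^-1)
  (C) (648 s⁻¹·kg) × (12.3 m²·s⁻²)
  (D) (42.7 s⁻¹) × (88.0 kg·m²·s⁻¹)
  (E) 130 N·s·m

(D)

Reference: C·V = s·A·J·C⁻¹ = kg·m²·s⁻².
Each option:
  (A) [kg·m²·s⁻²·K⁻¹·mol⁻¹] · [K] = kg·m²·s⁻²·mol⁻¹
  (B) [m·s⁻¹] · [kg·s⁻¹] = kg·m·s⁻²
  (C) [kg·s⁻¹] · [m²·s⁻²] = kg·m²·s⁻³
  (D) [s⁻¹] · [kg·m²·s⁻¹] = kg·m²·s⁻²  ← same
  (E) N·m·s = kg·m·s⁻²·m·s = kg·m²·s⁻¹
Only (D) matches kg·m²·s⁻².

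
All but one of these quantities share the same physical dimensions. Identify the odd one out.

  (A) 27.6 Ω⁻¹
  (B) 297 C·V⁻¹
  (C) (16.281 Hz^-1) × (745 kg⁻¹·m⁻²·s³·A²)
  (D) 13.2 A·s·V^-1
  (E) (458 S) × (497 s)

(A)

Reduce each to base SI dimensions:
  (A) Ω⁻¹ = (V·A⁻¹)⁻¹ = kg⁻¹·m⁻²·s³·A²
  (B) C·V⁻¹ = s·A·(J·C⁻¹)⁻¹ = kg⁻¹·m⁻²·s⁴·A²
  (C) [s] · [kg⁻¹·m⁻²·s³·A²] = kg⁻¹·m⁻²·s⁴·A²
  (D) A·s·V⁻¹ = A·s·(J·C⁻¹)⁻¹ = kg⁻¹·m⁻²·s⁴·A²
  (E) [kg⁻¹·m⁻²·s³·A²] · [s] = kg⁻¹·m⁻²·s⁴·A²
All reduce to kg⁻¹·m⁻²·s⁴·A² except (A), which is kg⁻¹·m⁻²·s³·A².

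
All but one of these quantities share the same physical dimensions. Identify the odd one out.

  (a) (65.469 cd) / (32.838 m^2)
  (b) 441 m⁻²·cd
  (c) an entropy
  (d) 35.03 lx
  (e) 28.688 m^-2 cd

(c)

Reduce each to base SI dimensions:
  (a) [cd] / [m²] = m⁻²·cd
  (b) cd·m⁻² = m⁻²·cd
  (c) [entropy] = kg·m²·s⁻²·K⁻¹
  (d) lx = lm·m⁻² = m⁻²·cd
  (e) m⁻²·cd
All reduce to m⁻²·cd except (c), which is kg·m²·s⁻²·K⁻¹.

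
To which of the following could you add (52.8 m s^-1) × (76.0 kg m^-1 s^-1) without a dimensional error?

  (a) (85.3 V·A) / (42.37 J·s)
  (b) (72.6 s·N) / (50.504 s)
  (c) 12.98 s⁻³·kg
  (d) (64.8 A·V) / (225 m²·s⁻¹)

(d)

Reference: [m·s⁻¹] · [kg·m⁻¹·s⁻¹] = kg·s⁻².
Each option:
  (a) [kg·m²·s⁻³] / [kg·m²·s⁻¹] = s⁻²
  (b) [kg·m·s⁻¹] / [s] = kg·m·s⁻²
  (c) kg·s⁻³
  (d) [kg·m²·s⁻³] / [m²·s⁻¹] = kg·s⁻²  ← same
Only (d) matches kg·s⁻².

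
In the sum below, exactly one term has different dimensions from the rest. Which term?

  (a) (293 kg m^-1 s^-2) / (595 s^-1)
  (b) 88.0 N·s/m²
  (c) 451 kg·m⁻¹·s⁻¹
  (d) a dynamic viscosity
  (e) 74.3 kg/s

Work out the base dimensions of each:
  (a) [kg·m⁻¹·s⁻²] / [s⁻¹] = kg·m⁻¹·s⁻¹
  (b) N·s·m⁻² = kg·m·s⁻²·s·m⁻² = kg·m⁻¹·s⁻¹
  (c) kg·m⁻¹·s⁻¹
  (d) [dynamic viscosity] = kg·m⁻¹·s⁻¹
  (e) kg·s⁻¹
All reduce to kg·m⁻¹·s⁻¹ except (e), which is kg·s⁻¹.

(e)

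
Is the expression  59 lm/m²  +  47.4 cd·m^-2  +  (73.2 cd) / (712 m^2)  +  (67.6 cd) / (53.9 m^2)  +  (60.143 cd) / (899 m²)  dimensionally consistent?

Work out the base dimensions of each:
  59 lm/m²:  lm·m⁻² = cd·m⁻² = m⁻²·cd
  47.4 cd·m^-2:  cd·m⁻² = m⁻²·cd
  (73.2 cd) / (712 m^2):  [cd] / [m²] = m⁻²·cd
  (67.6 cd) / (53.9 m^2):  [cd] / [m²] = m⁻²·cd
  (60.143 cd) / (899 m²):  [cd] / [m²] = m⁻²·cd
Every term reduces to m⁻²·cd.

Yes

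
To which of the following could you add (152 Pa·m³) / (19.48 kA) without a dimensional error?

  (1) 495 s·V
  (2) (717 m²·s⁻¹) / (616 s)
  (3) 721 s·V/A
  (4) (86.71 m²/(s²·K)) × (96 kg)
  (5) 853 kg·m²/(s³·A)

(1)

Reference: [kg·m²·s⁻²] / [A] = kg·m²·s⁻²·A⁻¹.
Each option:
  (1) V·s = J·C⁻¹·s = kg·m²·s⁻²·A⁻¹  ← same
  (2) [m²·s⁻¹] / [s] = m²·s⁻²
  (3) V·s·A⁻¹ = J·C⁻¹·s·A⁻¹ = kg·m²·s⁻²·A⁻²
  (4) [m²·s⁻²·K⁻¹] · [kg] = kg·m²·s⁻²·K⁻¹
  (5) kg·m²·s⁻³·A⁻¹
Only (1) matches kg·m²·s⁻²·A⁻¹.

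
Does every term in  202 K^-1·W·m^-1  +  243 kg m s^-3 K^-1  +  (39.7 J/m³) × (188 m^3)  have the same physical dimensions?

Expand each in SI base units:
  202 K^-1·W·m^-1:  W·m⁻¹·K⁻¹ = J·s⁻¹·m⁻¹·K⁻¹ = kg·m·s⁻³·K⁻¹
  243 kg m s^-3 K^-1:  kg·m·s⁻³·K⁻¹
  (39.7 J/m³) × (188 m^3):  [kg·m⁻¹·s⁻²] · [m³] = kg·m²·s⁻²
The terms do not share a single dimension (kg·m²·s⁻² vs kg·m·s⁻³·K⁻¹).

No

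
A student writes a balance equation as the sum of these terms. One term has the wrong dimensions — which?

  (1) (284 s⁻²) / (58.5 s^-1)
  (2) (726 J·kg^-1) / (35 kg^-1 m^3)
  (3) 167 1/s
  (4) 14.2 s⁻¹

Work out the base dimensions of each:
  (1) [s⁻²] / [s⁻¹] = s⁻¹
  (2) [m²·s⁻²] / [kg⁻¹·m³] = kg·m⁻¹·s⁻²
  (3) s⁻¹
  (4) s⁻¹
All reduce to s⁻¹ except (2), which is kg·m⁻¹·s⁻².

(2)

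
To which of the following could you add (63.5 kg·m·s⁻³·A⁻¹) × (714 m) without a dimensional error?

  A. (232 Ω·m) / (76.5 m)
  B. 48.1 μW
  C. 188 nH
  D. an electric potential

Reference: [kg·m·s⁻³·A⁻¹] · [m] = kg·m²·s⁻³·A⁻¹.
Each option:
  A. [kg·m³·s⁻³·A⁻²] / [m] = kg·m²·s⁻³·A⁻²
  B. W = J·s⁻¹ = kg·m²·s⁻³
  C. H = V·s·A⁻¹ = kg·m²·s⁻²·A⁻²
  D. [electric potential] = kg·m²·s⁻³·A⁻¹  ← same
Only D. matches kg·m²·s⁻³·A⁻¹.

D.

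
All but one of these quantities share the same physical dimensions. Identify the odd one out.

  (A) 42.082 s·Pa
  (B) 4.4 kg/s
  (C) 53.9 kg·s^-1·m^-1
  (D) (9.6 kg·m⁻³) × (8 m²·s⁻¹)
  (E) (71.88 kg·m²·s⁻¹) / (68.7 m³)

Dimensions:
  (A) Pa·s = N·m⁻²·s = kg·m⁻¹·s⁻¹
  (B) kg·s⁻¹
  (C) kg·m⁻¹·s⁻¹
  (D) [kg·m⁻³] · [m²·s⁻¹] = kg·m⁻¹·s⁻¹
  (E) [kg·m²·s⁻¹] / [m³] = kg·m⁻¹·s⁻¹
All reduce to kg·m⁻¹·s⁻¹ except (B), which is kg·s⁻¹.

(B)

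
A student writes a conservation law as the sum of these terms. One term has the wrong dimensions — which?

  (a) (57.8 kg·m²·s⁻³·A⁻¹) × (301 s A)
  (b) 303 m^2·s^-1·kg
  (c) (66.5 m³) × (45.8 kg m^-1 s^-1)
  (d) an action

Reduce each to base SI dimensions:
  (a) [kg·m²·s⁻³·A⁻¹] · [s·A] = kg·m²·s⁻²
  (b) kg·m²·s⁻¹
  (c) [m³] · [kg·m⁻¹·s⁻¹] = kg·m²·s⁻¹
  (d) [action] = kg·m²·s⁻¹
All reduce to kg·m²·s⁻¹ except (a), which is kg·m²·s⁻².

(a)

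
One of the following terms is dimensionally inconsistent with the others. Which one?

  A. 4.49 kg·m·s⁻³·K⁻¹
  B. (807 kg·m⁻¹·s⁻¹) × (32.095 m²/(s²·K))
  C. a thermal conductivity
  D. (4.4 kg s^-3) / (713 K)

D.

Expand each in SI base units:
  A. kg·m·s⁻³·K⁻¹
  B. [kg·m⁻¹·s⁻¹] · [m²·s⁻²·K⁻¹] = kg·m·s⁻³·K⁻¹
  C. [thermal conductivity] = kg·m·s⁻³·K⁻¹
  D. [kg·s⁻³] / [K] = kg·s⁻³·K⁻¹
All reduce to kg·m·s⁻³·K⁻¹ except D., which is kg·s⁻³·K⁻¹.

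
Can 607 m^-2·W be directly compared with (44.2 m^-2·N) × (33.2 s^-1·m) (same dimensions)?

Work out the base dimensions of each:
  607 m^-2·W:  W·m⁻² = J·s⁻¹·m⁻² = kg·s⁻³
  (44.2 m^-2·N) × (33.2 s^-1·m):  [kg·m⁻¹·s⁻²] · [m·s⁻¹] = kg·s⁻³
Both are kg·s⁻³, so they have the same dimensions and can be added.

Yes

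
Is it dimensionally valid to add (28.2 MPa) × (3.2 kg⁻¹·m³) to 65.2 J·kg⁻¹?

Yes

Work out the base dimensions of each:
  (28.2 MPa) × (3.2 kg⁻¹·m³):  [kg·m⁻¹·s⁻²] · [kg⁻¹·m³] = m²·s⁻²
  65.2 J·kg⁻¹:  J·kg⁻¹ = N·m·kg⁻¹ = m²·s⁻²
Both are m²·s⁻², so they have the same dimensions and can be added.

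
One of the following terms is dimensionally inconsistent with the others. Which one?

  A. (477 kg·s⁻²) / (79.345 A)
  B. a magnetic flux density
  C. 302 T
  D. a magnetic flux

D.

Reduce each to base SI dimensions:
  A. [kg·s⁻²] / [A] = kg·s⁻²·A⁻¹
  B. [magnetic flux density] = kg·s⁻²·A⁻¹
  C. T = Wb·m⁻² = kg·s⁻²·A⁻¹
  D. [magnetic flux] = kg·m²·s⁻²·A⁻¹
All reduce to kg·s⁻²·A⁻¹ except D., which is kg·m²·s⁻²·A⁻¹.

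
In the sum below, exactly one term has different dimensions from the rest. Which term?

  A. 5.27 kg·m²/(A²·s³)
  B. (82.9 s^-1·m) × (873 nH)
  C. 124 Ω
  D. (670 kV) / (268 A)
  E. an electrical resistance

In SI base units:
  A. kg·m²·s⁻³·A⁻²
  B. [m·s⁻¹] · [kg·m²·s⁻²·A⁻²] = kg·m³·s⁻³·A⁻²
  C. Ω = V·A⁻¹ = kg·m²·s⁻³·A⁻²
  D. [kg·m²·s⁻³·A⁻¹] / [A] = kg·m²·s⁻³·A⁻²
  E. [electrical resistance] = kg·m²·s⁻³·A⁻²
All reduce to kg·m²·s⁻³·A⁻² except B., which is kg·m³·s⁻³·A⁻².

B.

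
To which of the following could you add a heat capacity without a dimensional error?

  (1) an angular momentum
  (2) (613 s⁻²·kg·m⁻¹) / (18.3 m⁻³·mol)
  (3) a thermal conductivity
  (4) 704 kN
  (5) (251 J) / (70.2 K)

(5)

Reference: [heat capacity] = kg·m²·s⁻²·K⁻¹.
Each option:
  (1) [angular momentum] = kg·m²·s⁻¹
  (2) [kg·m⁻¹·s⁻²] / [m⁻³·mol] = kg·m²·s⁻²·mol⁻¹
  (3) [thermal conductivity] = kg·m·s⁻³·K⁻¹
  (4) N = kg·m·s⁻²
  (5) [kg·m²·s⁻²] / [K] = kg·m²·s⁻²·K⁻¹  ← same
Only (5) matches kg·m²·s⁻²·K⁻¹.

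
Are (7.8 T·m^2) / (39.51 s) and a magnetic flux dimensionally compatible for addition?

No

In SI base units:
  (7.8 T·m^2) / (39.51 s):  [kg·m²·s⁻²·A⁻¹] / [s] = kg·m²·s⁻³·A⁻¹
  a magnetic flux:  [magnetic flux] = kg·m²·s⁻²·A⁻¹
kg·m²·s⁻³·A⁻¹ ≠ kg·m²·s⁻²·A⁻¹, so they cannot be added.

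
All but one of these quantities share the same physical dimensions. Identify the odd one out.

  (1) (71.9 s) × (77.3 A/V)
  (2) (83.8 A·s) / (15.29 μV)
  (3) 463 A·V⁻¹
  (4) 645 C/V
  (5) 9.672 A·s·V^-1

(3)

Reduce each to base SI dimensions:
  (1) [s] · [kg⁻¹·m⁻²·s³·A²] = kg⁻¹·m⁻²·s⁴·A²
  (2) [s·A] / [kg·m²·s⁻³·A⁻¹] = kg⁻¹·m⁻²·s⁴·A²
  (3) A·V⁻¹ = A·(J·C⁻¹)⁻¹ = kg⁻¹·m⁻²·s³·A²
  (4) C·V⁻¹ = s·A·(J·C⁻¹)⁻¹ = kg⁻¹·m⁻²·s⁴·A²
  (5) A·s·V⁻¹ = A·s·(J·C⁻¹)⁻¹ = kg⁻¹·m⁻²·s⁴·A²
All reduce to kg⁻¹·m⁻²·s⁴·A² except (3), which is kg⁻¹·m⁻²·s³·A².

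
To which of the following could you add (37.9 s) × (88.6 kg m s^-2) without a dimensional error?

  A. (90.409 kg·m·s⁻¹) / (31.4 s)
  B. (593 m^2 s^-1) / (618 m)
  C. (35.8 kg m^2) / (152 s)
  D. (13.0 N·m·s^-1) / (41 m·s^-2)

Reference: [s] · [kg·m·s⁻²] = kg·m·s⁻¹.
Each option:
  A. [kg·m·s⁻¹] / [s] = kg·m·s⁻²
  B. [m²·s⁻¹] / [m] = m·s⁻¹
  C. [kg·m²] / [s] = kg·m²·s⁻¹
  D. [kg·m²·s⁻³] / [m·s⁻²] = kg·m·s⁻¹  ← same
Only D. matches kg·m·s⁻¹.

D.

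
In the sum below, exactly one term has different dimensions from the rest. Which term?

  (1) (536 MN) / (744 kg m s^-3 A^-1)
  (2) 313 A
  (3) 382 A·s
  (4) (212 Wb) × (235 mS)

(2)

In SI base units:
  (1) [kg·m·s⁻²] / [kg·m·s⁻³·A⁻¹] = s·A
  (2) A
  (3) A·s = s·A
  (4) [kg·m²·s⁻²·A⁻¹] · [kg⁻¹·m⁻²·s³·A²] = s·A
All reduce to s·A except (2), which is A.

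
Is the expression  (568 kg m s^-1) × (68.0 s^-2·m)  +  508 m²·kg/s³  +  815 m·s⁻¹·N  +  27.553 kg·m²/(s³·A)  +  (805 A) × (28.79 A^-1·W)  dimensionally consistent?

Expand each in SI base units:
  (568 kg m s^-1) × (68.0 s^-2·m):  [kg·m·s⁻¹] · [m·s⁻²] = kg·m²·s⁻³
  508 m²·kg/s³:  kg·m²·s⁻³
  815 m·s⁻¹·N:  N·m·s⁻¹ = kg·m·s⁻²·m·s⁻¹ = kg·m²·s⁻³
  27.553 kg·m²/(s³·A):  kg·m²·s⁻³·A⁻¹
  (805 A) × (28.79 A^-1·W):  [A] · [kg·m²·s⁻³·A⁻¹] = kg·m²·s⁻³
The terms do not share a single dimension (kg·m²·s⁻³ vs kg·m²·s⁻³·A⁻¹).

No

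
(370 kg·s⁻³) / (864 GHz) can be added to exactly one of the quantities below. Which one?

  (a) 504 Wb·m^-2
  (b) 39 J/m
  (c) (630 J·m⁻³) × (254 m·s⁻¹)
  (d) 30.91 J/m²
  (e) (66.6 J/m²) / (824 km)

(d)

Reference: [kg·s⁻³] / [s⁻¹] = kg·s⁻².
Each option:
  (a) Wb·m⁻² = V·s·m⁻² = kg·s⁻²·A⁻¹
  (b) J·m⁻¹ = N·m·m⁻¹ = kg·m·s⁻²
  (c) [kg·m⁻¹·s⁻²] · [m·s⁻¹] = kg·s⁻³
  (d) J·m⁻² = N·m·m⁻² = kg·s⁻²  ← same
  (e) [kg·s⁻²] / [m] = kg·m⁻¹·s⁻²
Only (d) matches kg·s⁻².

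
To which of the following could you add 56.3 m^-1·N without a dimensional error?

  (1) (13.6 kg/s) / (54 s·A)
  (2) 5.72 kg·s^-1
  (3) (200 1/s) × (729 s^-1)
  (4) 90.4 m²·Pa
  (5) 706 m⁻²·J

(5)

Reference: N·m⁻¹ = kg·m·s⁻²·m⁻¹ = kg·s⁻².
Each option:
  (1) [kg·s⁻¹] / [s·A] = kg·s⁻²·A⁻¹
  (2) kg·s⁻¹
  (3) [s⁻¹] · [s⁻¹] = s⁻²
  (4) Pa·m² = N·m⁻²·m² = kg·m·s⁻²
  (5) J·m⁻² = N·m·m⁻² = kg·s⁻²  ← same
Only (5) matches kg·s⁻².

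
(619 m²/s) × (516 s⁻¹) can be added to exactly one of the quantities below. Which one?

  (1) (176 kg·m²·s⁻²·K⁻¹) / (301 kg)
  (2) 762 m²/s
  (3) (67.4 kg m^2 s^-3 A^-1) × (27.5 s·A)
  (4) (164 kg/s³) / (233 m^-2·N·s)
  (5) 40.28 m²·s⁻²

(5)

Reference: [m²·s⁻¹] · [s⁻¹] = m²·s⁻².
Each option:
  (1) [kg·m²·s⁻²·K⁻¹] / [kg] = m²·s⁻²·K⁻¹
  (2) m²·s⁻¹
  (3) [kg·m²·s⁻³·A⁻¹] · [s·A] = kg·m²·s⁻²
  (4) [kg·s⁻³] / [kg·m⁻¹·s⁻¹] = m·s⁻²
  (5) m²·s⁻²  ← same
Only (5) matches m²·s⁻².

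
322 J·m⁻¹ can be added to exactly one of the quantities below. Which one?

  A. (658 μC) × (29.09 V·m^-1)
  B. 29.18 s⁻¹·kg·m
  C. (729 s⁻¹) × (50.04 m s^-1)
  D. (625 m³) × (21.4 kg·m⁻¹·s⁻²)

A.

Reference: J·m⁻¹ = N·m·m⁻¹ = kg·m·s⁻².
Each option:
  A. [s·A] · [kg·m·s⁻³·A⁻¹] = kg·m·s⁻²  ← same
  B. kg·m·s⁻¹
  C. [s⁻¹] · [m·s⁻¹] = m·s⁻²
  D. [m³] · [kg·m⁻¹·s⁻²] = kg·m²·s⁻²
Only A. matches kg·m·s⁻².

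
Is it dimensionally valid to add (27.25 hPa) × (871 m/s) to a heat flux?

Work out the base dimensions of each:
  (27.25 hPa) × (871 m/s):  [kg·m⁻¹·s⁻²] · [m·s⁻¹] = kg·s⁻³
  a heat flux:  [heat flux] = kg·s⁻³
Both are kg·s⁻³, so they have the same dimensions and can be added.

Yes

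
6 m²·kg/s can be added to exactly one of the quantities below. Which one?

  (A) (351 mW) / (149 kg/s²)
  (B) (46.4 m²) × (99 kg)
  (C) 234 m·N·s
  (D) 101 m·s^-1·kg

Reference: kg·m²·s⁻¹.
Each option:
  (A) [kg·m²·s⁻³] / [kg·s⁻²] = m²·s⁻¹
  (B) [m²] · [kg] = kg·m²
  (C) N·m·s = kg·m·s⁻²·m·s = kg·m²·s⁻¹  ← same
  (D) kg·m·s⁻¹
Only (C) matches kg·m²·s⁻¹.

(C)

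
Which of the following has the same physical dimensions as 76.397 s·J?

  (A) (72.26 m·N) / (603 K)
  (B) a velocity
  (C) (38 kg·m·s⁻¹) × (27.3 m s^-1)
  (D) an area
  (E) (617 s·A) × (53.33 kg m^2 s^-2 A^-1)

Reference: J·s = N·m·s = kg·m²·s⁻¹.
Each option:
  (A) [kg·m²·s⁻²] / [K] = kg·m²·s⁻²·K⁻¹
  (B) [velocity] = m·s⁻¹
  (C) [kg·m·s⁻¹] · [m·s⁻¹] = kg·m²·s⁻²
  (D) [area] = m²
  (E) [s·A] · [kg·m²·s⁻²·A⁻¹] = kg·m²·s⁻¹  ← same
Only (E) matches kg·m²·s⁻¹.

(E)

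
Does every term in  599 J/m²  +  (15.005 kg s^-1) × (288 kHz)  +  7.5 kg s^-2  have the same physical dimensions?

In SI base units:
  599 J/m²:  J·m⁻² = N·m·m⁻² = kg·s⁻²
  (15.005 kg s^-1) × (288 kHz):  [kg·s⁻¹] · [s⁻¹] = kg·s⁻²
  7.5 kg s^-2:  kg·s⁻²
Every term reduces to kg·s⁻².

Yes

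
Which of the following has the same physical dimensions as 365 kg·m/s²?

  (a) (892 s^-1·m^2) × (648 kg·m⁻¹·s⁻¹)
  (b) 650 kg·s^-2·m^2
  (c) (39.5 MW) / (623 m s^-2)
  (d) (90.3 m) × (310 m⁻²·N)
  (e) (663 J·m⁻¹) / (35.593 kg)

Reference: kg·m·s⁻².
Each option:
  (a) [m²·s⁻¹] · [kg·m⁻¹·s⁻¹] = kg·m·s⁻²  ← same
  (b) kg·m²·s⁻²
  (c) [kg·m²·s⁻³] / [m·s⁻²] = kg·m·s⁻¹
  (d) [m] · [kg·m⁻¹·s⁻²] = kg·s⁻²
  (e) [kg·m·s⁻²] / [kg] = m·s⁻²
Only (a) matches kg·m·s⁻².

(a)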